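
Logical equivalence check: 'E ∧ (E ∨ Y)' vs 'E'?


Expression 1: E ∧ (E ∨ Y)
Expression 2: E
Truth table (E Y | Expr1 Expr2):
  T T |   T     T
  T F |   T     T
  F T |   F     F
  F F |   F     F
All 4 rows agree, so the expressions are logically equivalent.

Yes


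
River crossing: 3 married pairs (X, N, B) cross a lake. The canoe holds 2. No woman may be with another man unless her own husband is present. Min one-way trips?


Label couples X, N, B (H = husband, W = wife).
Counting alone: 6 people, the canoe carries 2 and someone must bring it back, so each round trip nets at most +1 on the far side until the last crossing → at least 9 trips. The jealousy constraint makes 9 impossible; the shortest valid schedule has 11:
1. WX+WN →  (far: WX,WN; near: HX,HN,HB,WB)
2. WX ←       (far: WN; near: HX,HN,HB,WX,WB)
3. WX+WB →  (far: WX,WN,WB; near: HX,HN,HB)
4. WX ←       (far: WN,WB; near: HX,HN,HB,WX)
5. HN+HB →  (far: HN,WN,HB,WB; near: HX,WX)
6. HN+WN ←  (far: HB,WB; near: HX,WX,HN,WN)
7. HX+HN →  (far: HX,HN,HB,WB; near: WX,WN)
8. WB ←       (far: HX,HN,HB; near: WX,WN,WB)
9. WX+WN →  (far: HX,WX,HN,WN,HB; near: WB)
10. HB ←      (far: HX,WX,HN,WN; near: HB,WB)
11. HB+WB → (far: all six; near: empty)
In every state each wife is either with her husband or with no other man.
Minimum trips = 11

11


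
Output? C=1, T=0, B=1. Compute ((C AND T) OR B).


C AND T = 1&0 = 0
0 OR 1 = 1

1


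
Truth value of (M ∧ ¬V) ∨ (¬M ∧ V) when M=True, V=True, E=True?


M = True, V = True, E = True
Expression: (M ∧ ¬V) ∨ (¬M ∧ V)
Step 1: ¬V = NOT True = False
Step 2: M ∧ ¬V = True AND False = False
Step 3: ¬M = NOT True = False
Step 4: ¬M ∧ V = False AND True = False
Step 5: (False) ∨ (False) = False OR False = False

False


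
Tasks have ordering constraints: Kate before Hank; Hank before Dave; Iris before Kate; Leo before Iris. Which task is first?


Constraints: Kate before Hank; Hank before Dave; Iris before Kate; Leo before Iris
The first task can have nothing scheduled before it, so it must never appear on the right of a 'before'.
Tasks appearing after some 'before': Hank, Dave, Kate, Iris.
The only task not in that list is Leo → it is first.

Leo


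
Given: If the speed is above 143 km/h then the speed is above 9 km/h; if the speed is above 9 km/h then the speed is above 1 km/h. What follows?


Hypothetical syllogism: P → Q, Q → R ⊢ P → R
Premise 1: the speed is above 143 km/h → the speed is above 9 km/h
Premise 2: the speed is above 9 km/h → the speed is above 1 km/h
Chain the implications: the middle term (the speed is above 9 km/h) links the two.
Conclusion: If the speed is above 143 km/h, then the speed is above 1 km/h.

If the speed is above 143 km/h, then the speed is above 1 km/h.


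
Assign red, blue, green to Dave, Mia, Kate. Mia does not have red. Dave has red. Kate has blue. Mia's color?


From clues:
  Kate → blue
  Dave → red
By elimination, Mia gets the remaining.

green


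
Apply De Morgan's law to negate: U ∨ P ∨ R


De Morgan's law: ¬(P ∨ Q ∨ R) ≡ ¬P ∧ ¬Q ∧ ¬R
¬(U ∨ P ∨ R) = ¬U ∧ ¬P ∧ ¬R

¬U ∧ ¬P ∧ ¬R


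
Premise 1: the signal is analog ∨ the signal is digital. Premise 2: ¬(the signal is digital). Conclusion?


Disjunctive syllogism: P ∨ Q, ¬P ⊢ Q
Disjunction: the signal is analog ∨ the signal is digital
We know it is not the case that the signal is digital.
By disjunctive syllogism, the other disjunct must be true.

The signal is analog


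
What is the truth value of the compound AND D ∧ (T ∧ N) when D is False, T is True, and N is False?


D = False, T = True, N = False
Step 1: T ∧ N = True AND False = False
Step 2: D ∧ False = False AND False = False
AND is true only when ALL operands are true.

False


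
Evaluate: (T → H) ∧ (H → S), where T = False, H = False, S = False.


T = False, H = False, S = False
Step 1: T → H is false only when T=True and H=False. Result: True
Step 2: H → S is false only when H=True and S=False. Result: True
Step 3: True ∧ True = True

True


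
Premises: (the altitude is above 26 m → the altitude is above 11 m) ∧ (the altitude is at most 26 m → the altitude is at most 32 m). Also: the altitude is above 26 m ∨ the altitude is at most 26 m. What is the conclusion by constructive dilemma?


Constructive dilemma: (P → Q) ∧ (R → S), P ∨ R ⊢ Q ∨ S
Premise 1: the altitude is above 26 m → the altitude is above 11 m
Premise 2: the altitude is at most 26 m → the altitude is at most 32 m
Premise 3: the altitude is above 26 m ∨ the altitude is at most 26 m
Case 1: Assuming the altitude is above 26 m, then by Premise 1, the altitude is above 11 m.
Case 2: Assuming the altitude is at most 26 m, then by Premise 2, the altitude is at most 32 m.
Since one of the altitude is above 26 m or the altitude is at most 26 m must hold, we get the altitude is above 11 m or the altitude is at most 32 m.

The altitude is above 11 m or the altitude is at most 32 m.


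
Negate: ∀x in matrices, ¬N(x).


Original: ∀x ¬N(x)
Rule: ¬∀→∃, ¬∃→∀, negate predicate.
Negation: ∃x N(x)

∃x N(x)


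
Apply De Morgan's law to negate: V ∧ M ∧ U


De Morgan's law: ¬(P ∧ Q ∧ R) ≡ ¬P ∨ ¬Q ∨ ¬R
¬(V ∧ M ∧ U) = ¬V ∨ ¬M ∨ ¬U

¬V ∨ ¬M ∨ ¬U


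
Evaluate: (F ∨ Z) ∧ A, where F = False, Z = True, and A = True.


F = False, Z = True, A = True
Step 1: F ∨ Z = False OR True = True
Step 2: True ∧ A = True AND True = True
OR is true when at least one operand is true; AND requires both.

True


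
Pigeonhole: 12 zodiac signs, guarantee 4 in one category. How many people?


Pigeonhole: to guarantee k in one of n categories, need (k-1)×n + 1.
k = 4, n = 12
Minimum = (4-1) × 12 + 1 = 3 × 12 + 1

37


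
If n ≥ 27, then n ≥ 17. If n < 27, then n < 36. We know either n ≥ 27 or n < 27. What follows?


Constructive dilemma: (P → Q) ∧ (R → S), P ∨ R ⊢ Q ∨ S
Premise 1: n ≥ 27 → n ≥ 17
Premise 2: n < 27 → n < 36
Premise 3: n ≥ 27 ∨ n < 27
Case 1: Assuming n ≥ 27, then by Premise 1, n ≥ 17.
Case 2: Assuming n < 27, then by Premise 2, n < 36.
Since one of n ≥ 27 or n < 27 must hold, we get n ≥ 17 or n < 36.

n ≥ 17 or n < 36.


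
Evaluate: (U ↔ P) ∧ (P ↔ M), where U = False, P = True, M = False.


U = False, P = True, M = False
Step 1: U ↔ P is true when U and P have the same value. Result: False
Step 2: P ↔ M is true when P and M have the same value. Result: False
Step 3: False ∧ False = False

False


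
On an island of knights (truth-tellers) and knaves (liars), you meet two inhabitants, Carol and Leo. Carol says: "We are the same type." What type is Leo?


Carol says: "We are the same type."
Case 1: Carol is a Knight (truth-teller)
  Statement is true → they ARE the same → Leo is also a Knight
Case 2: Carol is a Knave (liar)
  Statement is false → they are NOT the same → Leo is a Knight
In both cases, Leo is a Knight.

Knight


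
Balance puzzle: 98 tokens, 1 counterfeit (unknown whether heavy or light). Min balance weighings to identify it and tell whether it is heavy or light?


Let n = 98. 196 possibilities (n tokens × lighter/heavier); each weighing has 3 outcomes.
Bound for k weighings: say the first weighing puts j tokens on each pan. If it tips, the 2j weighed tokens remain suspects (each with a known direction) and k-1 weighings give 3^(k-1) outcomes; 3^(k-1) is odd, so 2j ≤ 3^(k-1) - 1. If it balances, the n - 2j unweighed tokens remain with direction unknown: 2(n - 2j) ≤ 3^(k-1) - 1 by the same parity argument. Adding, n ≤ (3^(k-1) - 1) + (3^(k-1) - 1)/2 = (3^k - 3)/2, and the classical three-group strategy achieves this (3 tokens in 2 weighings, 12 in 3, 39 in 4, 120 in 5).
So we need the smallest k with (3^k - 3)/2 ≥ 98.
k = 4: (3^4 - 3)/2 = 39 < 98 ✗
k = 5: (3^5 - 3)/2 = 120 ≥ 98 ✓

5


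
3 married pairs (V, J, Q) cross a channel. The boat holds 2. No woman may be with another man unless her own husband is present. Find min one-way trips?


Label couples V, J, Q (H = husband, W = wife).
Counting alone: 6 people, the boat carries 2 and someone must bring it back, so each round trip nets at most +1 on the far side until the last crossing → at least 9 trips. The jealousy constraint makes 9 impossible; the shortest valid schedule has 11:
1. WV+WJ →  (far: WV,WJ; near: HV,HJ,HQ,WQ)
2. WV ←       (far: WJ; near: HV,HJ,HQ,WV,WQ)
3. WV+WQ →  (far: WV,WJ,WQ; near: HV,HJ,HQ)
4. WV ←       (far: WJ,WQ; near: HV,HJ,HQ,WV)
5. HJ+HQ →  (far: HJ,WJ,HQ,WQ; near: HV,WV)
6. HJ+WJ ←  (far: HQ,WQ; near: HV,WV,HJ,WJ)
7. HV+HJ →  (far: HV,HJ,HQ,WQ; near: WV,WJ)
8. WQ ←       (far: HV,HJ,HQ; near: WV,WJ,WQ)
9. WV+WJ →  (far: HV,WV,HJ,WJ,HQ; near: WQ)
10. HQ ←      (far: HV,WV,HJ,WJ; near: HQ,WQ)
11. HQ+WQ → (far: all six; near: empty)
In every state each wife is either with her husband or with no other man.
Minimum trips = 11

11


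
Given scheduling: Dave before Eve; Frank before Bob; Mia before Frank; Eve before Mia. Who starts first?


Constraints: Dave before Eve; Frank before Bob; Mia before Frank; Eve before Mia
The first task can have nothing scheduled before it, so it must never appear on the right of a 'before'.
Tasks appearing after some 'before': Eve, Bob, Frank, Mia.
The only task not in that list is Dave → it is first.

Dave


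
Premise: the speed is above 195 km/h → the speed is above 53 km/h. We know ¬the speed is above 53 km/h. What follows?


Modus tollens: P → Q, ¬Q ⊢ ¬P
P: the speed is above 195 km/h
Q: the speed is above 53 km/h
We have P → Q and Q is false.
By modus tollens, P must be false.

It is not the case that the speed is above 195 km/h


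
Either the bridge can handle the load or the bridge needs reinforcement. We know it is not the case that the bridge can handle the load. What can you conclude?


Disjunctive syllogism: P ∨ Q, ¬P ⊢ Q
Disjunction: the bridge can handle the load ∨ the bridge needs reinforcement
We know it is not the case that the bridge can handle the load.
By disjunctive syllogism, the other disjunct must be true.

The bridge needs reinforcement


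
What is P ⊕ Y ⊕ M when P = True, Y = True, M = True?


P = True, Y = True, M = True
Step 1: P ⊕ Y = True XOR True = False
Step 2: False ⊕ M = False XOR True = True
XOR is true when an odd number of operands are true.

True


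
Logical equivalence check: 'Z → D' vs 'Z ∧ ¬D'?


Expression 1: Z → D
Expression 2: Z ∧ ¬D
Truth table (Z D | Expr1 Expr2):
  T T |   T     F   ← differ
  T F |   F     T   ← differ
  F T |   T     F   ← differ
  F F |   T     F   ← differ
Counterexample: Z=T, D=T gives Expr1 = T but Expr2 = F, so the expressions are NOT logically equivalent.

No


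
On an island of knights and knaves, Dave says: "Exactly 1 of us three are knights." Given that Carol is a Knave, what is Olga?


Dave claims exactly 1 knights among Dave, Carol, Olga.
Given: Carol is a Knave.

Case 1: Dave is a Knight (tells truth)
  Then exactly 1 of the three are knights.
  Counting Dave, Carol: 1 knight(s) so far. Need 0 more → Olga = Knave.
Case 2: Dave is a Knave (lies)
  Then the count is NOT 1.
  If Olga = Knight, count = 1 = 1 → claim would be true, contradicts lie.
  If Olga = Knave, count = 0 ≠ 1 → lie confirmed ✓

Olga is a Knave.

Knave


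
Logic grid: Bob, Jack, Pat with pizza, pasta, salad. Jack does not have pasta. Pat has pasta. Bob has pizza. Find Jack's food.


From clues:
  Pat → pasta
  Bob → pizza
By elimination, Jack gets the remaining.

salad


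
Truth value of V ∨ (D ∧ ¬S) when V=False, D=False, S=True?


V = False, D = False, S = True
Expression: V ∨ (D ∧ ¬S)
Step 1: ¬S = NOT True = False
Step 2: D ∧ ¬S = False AND False = False
Step 3: V ∨ (False) = False OR False = False

False


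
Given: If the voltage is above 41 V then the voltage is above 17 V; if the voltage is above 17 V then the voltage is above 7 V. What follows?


Hypothetical syllogism: P → Q, Q → R ⊢ P → R
Premise 1: the voltage is above 41 V → the voltage is above 17 V
Premise 2: the voltage is above 17 V → the voltage is above 7 V
Chain the implications: the middle term (the voltage is above 17 V) links the two.
Conclusion: If the voltage is above 41 V, then the voltage is above 7 V.

If the voltage is above 41 V, then the voltage is above 7 V.


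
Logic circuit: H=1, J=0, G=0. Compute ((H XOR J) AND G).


H XOR J = 1^0 = 1
1 AND 0 = 0

0


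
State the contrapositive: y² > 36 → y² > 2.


Original: If y² > 36, then y² > 2
Contrapositive: If ¬Q, then ¬P
Negate Q: not (y² > 2)
Negate P: not (y² > 36)

If not (y² > 2), then not (y² > 36).


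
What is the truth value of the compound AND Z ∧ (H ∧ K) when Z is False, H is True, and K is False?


Z = False, H = True, K = False
Step 1: H ∧ K = True AND False = False
Step 2: Z ∧ False = False AND False = False
AND is true only when ALL operands are true.

False


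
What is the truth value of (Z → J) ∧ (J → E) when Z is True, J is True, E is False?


Z = True, J = True, E = False
Step 1: Z → J is false only when Z=True and J=False. Result: True
Step 2: J → E is false only when J=True and E=False. Result: False
Step 3: True ∧ False = False

False


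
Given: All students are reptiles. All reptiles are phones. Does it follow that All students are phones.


Premise 1: All students are reptiles.
Premise 2: All reptiles are phones.
Conclusion: All students are phones.
Barbara syllogism (AAA-1): All A are B, All B are C → All A are C.
Middle term (reptiles) distributed in premise 2.

Valid


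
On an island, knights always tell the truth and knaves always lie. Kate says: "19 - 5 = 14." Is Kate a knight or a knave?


Statement: "19 - 5 = 14."
Actual: 19 - 5 = 14
Claimed: 14
Statement is TRUE → Kate tells the truth → Knight

Knight


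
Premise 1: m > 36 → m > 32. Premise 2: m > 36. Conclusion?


Modus ponens: P → Q, P ⊢ Q
P: m > 36
Q: m > 32
We have P → Q and P is true.
By modus ponens, Q must be true.

m > 32


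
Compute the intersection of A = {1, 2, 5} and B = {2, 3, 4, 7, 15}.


A = {1, 2, 5}
B = {2, 3, 4, 7, 15}
Operation: intersection
Elements in both: 2

{2}


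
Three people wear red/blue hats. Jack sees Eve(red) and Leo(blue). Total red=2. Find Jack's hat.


Total red = 2, seen red = 1
Own red = 2 - 1 = 1
Jack's hat is red.

red


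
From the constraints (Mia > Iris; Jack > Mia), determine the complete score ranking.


Constraints: Mia > Iris; Jack > Mia
Method: at each step, the next-highest is the one remaining person who never appears on the smaller side of a constraint between remaining people.
  Step 1: remaining {Iris, Jack, Mia}; on the smaller side: {Iris, Mia} → Jack is next (Jack > Mia).
  Step 2: remaining {Iris, Mia}; on the smaller side: {Iris} → Mia is next (Mia > Iris).
  Step 3: only Iris remains → lowest.
Final ranking (highest to lowest):

Jack > Mia > Iris


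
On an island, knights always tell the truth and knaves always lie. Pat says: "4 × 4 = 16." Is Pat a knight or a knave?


Statement: "4 × 4 = 16."
Actual: 4 × 4 = 16
Claimed: 16
Statement is TRUE → Pat tells the truth → Knight

Knight


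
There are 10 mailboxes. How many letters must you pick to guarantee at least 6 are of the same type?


Pigeonhole: to guarantee k in one of n categories, need (k-1)×n + 1.
k = 6, n = 10
Minimum = (6-1) × 10 + 1 = 5 × 10 + 1

51


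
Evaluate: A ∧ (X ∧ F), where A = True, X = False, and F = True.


A = True, X = False, F = True
Step 1: X ∧ F = False AND True = False
Step 2: A ∧ False = True AND False = False
AND is true only when ALL operands are true.

False


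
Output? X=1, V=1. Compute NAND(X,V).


X AND V = 1
NOT(1) = 0

0


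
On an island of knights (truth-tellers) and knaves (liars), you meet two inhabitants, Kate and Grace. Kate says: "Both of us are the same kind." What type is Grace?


Kate says: "Both of us are the same kind."
Case 1: Kate is a Knight (truth-teller)
  Statement is true → they ARE the same → Grace is also a Knight
Case 2: Kate is a Knave (liar)
  Statement is false → they are NOT the same → Grace is a Knight
In both cases, Grace is a Knight.

Knight


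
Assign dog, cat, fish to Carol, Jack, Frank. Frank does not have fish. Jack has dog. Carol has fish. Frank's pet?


From clues:
  Carol → fish
  Jack → dog
By elimination, Frank gets the remaining.

cat


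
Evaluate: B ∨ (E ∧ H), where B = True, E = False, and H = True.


B = True, E = False, H = True
Step 1: E ∧ H = False AND True = False
Step 2: B ∨ False = True OR False = True
AND evaluated first (higher precedence); then OR applied.

True


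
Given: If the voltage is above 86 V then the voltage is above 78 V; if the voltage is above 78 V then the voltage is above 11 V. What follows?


Hypothetical syllogism: P → Q, Q → R ⊢ P → R
Premise 1: the voltage is above 86 V → the voltage is above 78 V
Premise 2: the voltage is above 78 V → the voltage is above 11 V
Chain the implications: the middle term (the voltage is above 78 V) links the two.
Conclusion: If the voltage is above 86 V, then the voltage is above 11 V.

If the voltage is above 86 V, then the voltage is above 11 V.


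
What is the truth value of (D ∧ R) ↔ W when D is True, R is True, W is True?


D = True, R = True, W = True
Step 1: D ∧ R = True AND True = True
Step 2: (True) ↔ W: true when both sides have same truth value.
Result: True ↔ True = True

True


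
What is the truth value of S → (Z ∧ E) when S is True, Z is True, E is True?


S = True, Z = True, E = True
Step 1: Z ∧ E = True AND True = True
Step 2: S → (True): false only when S=True and consequent=False.
Result: True

True


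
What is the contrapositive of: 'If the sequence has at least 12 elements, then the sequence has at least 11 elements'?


Original: If the sequence has at least 12 elements, then the sequence has at least 11 elements
Contrapositive: If ¬Q, then ¬P
Negate Q: not (the sequence has at least 11 elements)
Negate P: not (the sequence has at least 12 elements)

If not (the sequence has at least 11 elements), then not (the sequence has at least 12 elements).


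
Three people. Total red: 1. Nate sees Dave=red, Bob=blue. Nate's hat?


Total red = 1, seen red = 1
Own red = 1 - 1 = 0
Nate's hat is blue.

blue


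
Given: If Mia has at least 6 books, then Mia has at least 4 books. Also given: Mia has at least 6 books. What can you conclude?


Modus ponens: P → Q, P ⊢ Q
P: Mia has at least 6 books
Q: Mia has at least 4 books
We have P → Q and P is true.
By modus ponens, Q must be true.

Mia has at least 4 books


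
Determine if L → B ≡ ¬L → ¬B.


Expression 1: L → B
Expression 2: ¬L → ¬B
Truth table (L B | Expr1 Expr2):
  T T |   T     T
  T F |   F     T   ← differ
  F T |   T     F   ← differ
  F F |   T     T
Counterexample: L=T, B=F gives Expr1 = F but Expr2 = T, so the expressions are NOT logically equivalent.

No


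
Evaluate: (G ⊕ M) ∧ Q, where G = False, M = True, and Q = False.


G = False, M = True, Q = False
Step 1: G ⊕ M = False XOR True = True
Step 2: True ∧ Q = True AND False = False
XOR true when exactly one of G,M is true; then AND with Q.

False


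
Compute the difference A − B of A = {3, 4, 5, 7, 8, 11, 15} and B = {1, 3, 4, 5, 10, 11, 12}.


A = {3, 4, 5, 7, 8, 11, 15}
B = {1, 3, 4, 5, 10, 11, 12}
Operation: difference A − B
In A but not B: 7, 8, 15

{7, 8, 15}


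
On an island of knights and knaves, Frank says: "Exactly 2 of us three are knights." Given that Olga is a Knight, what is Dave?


Frank claims exactly 2 knights among Frank, Olga, Dave.
Given: Olga is a Knight.

Case 1: Frank is a Knight (tells truth)
  Then exactly 2 of the three are knights.
  Counting Frank, Olga: 2 knight(s) so far. Need 0 more → Dave = Knave.
Case 2: Frank is a Knave (lies)
  Then the count is NOT 2.
  If Dave = Knight, count = 2 = 2 → claim would be true, contradicts lie.
  If Dave = Knave, count = 1 ≠ 2 → lie confirmed ✓

Dave is a Knave.

Knave


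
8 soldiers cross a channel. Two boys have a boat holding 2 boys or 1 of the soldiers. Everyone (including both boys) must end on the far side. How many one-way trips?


Per crossing of one of the soldiers: boys→, one←, one of the soldiers→, one← = 4 trips
8 × 4 = 32, + 1 final boys→ = 33
Minimum trips = 33

33


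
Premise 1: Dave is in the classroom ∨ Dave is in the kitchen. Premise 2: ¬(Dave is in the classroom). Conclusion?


Disjunctive syllogism: P ∨ Q, ¬P ⊢ Q
Disjunction: Dave is in the classroom ∨ Dave is in the kitchen
We know it is not the case that Dave is in the classroom.
By disjunctive syllogism, the other disjunct must be true.

Dave is in the kitchen


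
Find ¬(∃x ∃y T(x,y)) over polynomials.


Original: ∃x ∃y T(x,y)
Rule: ¬∀→∃, ¬∃→∀, negate predicate.
Negation: ∀x ∀y ¬T(x,y)

∀x ∀y ¬T(x,y)


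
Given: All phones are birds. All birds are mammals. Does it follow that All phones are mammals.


Premise 1: All phones are birds.
Premise 2: All birds are mammals.
Conclusion: All phones are mammals.
Barbara syllogism (AAA-1): All A are B, All B are C → All A are C.
Middle term (birds) distributed in premise 2.

Valid


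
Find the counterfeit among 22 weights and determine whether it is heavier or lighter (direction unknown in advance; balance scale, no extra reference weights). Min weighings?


Let n = 22. 44 possibilities (n weights × lighter/heavier); each weighing has 3 outcomes.
Bound for k weighings: say the first weighing puts j weights on each pan. If it tips, the 2j weighed weights remain suspects (each with a known direction) and k-1 weighings give 3^(k-1) outcomes; 3^(k-1) is odd, so 2j ≤ 3^(k-1) - 1. If it balances, the n - 2j unweighed weights remain with direction unknown: 2(n - 2j) ≤ 3^(k-1) - 1 by the same parity argument. Adding, n ≤ (3^(k-1) - 1) + (3^(k-1) - 1)/2 = (3^k - 3)/2, and the classical three-group strategy achieves this (3 weights in 2 weighings, 12 in 3, 39 in 4, 120 in 5).
So we need the smallest k with (3^k - 3)/2 ≥ 22.
k = 3: (3^3 - 3)/2 = 12 < 22 ✗
k = 4: (3^4 - 3)/2 = 39 ≥ 22 ✓

4


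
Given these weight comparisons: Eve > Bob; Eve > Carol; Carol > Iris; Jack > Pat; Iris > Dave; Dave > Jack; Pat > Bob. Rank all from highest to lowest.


Constraints: Eve > Bob; Eve > Carol; Carol > Iris; Jack > Pat; Iris > Dave; Dave > Jack; Pat > Bob
Method: at each step, the next-highest is the one remaining person who never appears on the smaller side of a constraint between remaining people.
  Step 1: remaining {Dave, Eve, Bob, Jack, Pat, Carol, Iris}; on the smaller side: {Dave, Bob, Jack, Pat, Carol, Iris} → Eve is next (Eve > Bob; Eve > Carol).
  Step 2: remaining {Dave, Bob, Jack, Pat, Carol, Iris}; on the smaller side: {Dave, Bob, Jack, Pat, Iris} → Carol is next (Carol > Iris).
  Step 3: remaining {Dave, Bob, Jack, Pat, Iris}; on the smaller side: {Dave, Bob, Jack, Pat} → Iris is next (Iris > Dave).
  Step 4: remaining {Dave, Bob, Jack, Pat}; on the smaller side: {Bob, Jack, Pat} → Dave is next (Dave > Jack).
  Step 5: remaining {Bob, Jack, Pat}; on the smaller side: {Bob, Pat} → Jack is next (Jack > Pat).
  Step 6: remaining {Bob, Pat}; on the smaller side: {Bob} → Pat is next (Pat > Bob).
  Step 7: only Bob remains → lowest.
Final ranking (highest to lowest):

Eve > Carol > Iris > Dave > Jack > Pat > Bob


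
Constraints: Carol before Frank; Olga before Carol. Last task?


Constraints: Carol before Frank; Olga before Carol
The last task can have nothing scheduled after it, so it must never appear on the left of a 'before'.
Tasks appearing before some other task: Carol, Olga.
The only task not in that list is Frank → it is last.

Frank


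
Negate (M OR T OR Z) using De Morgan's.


De Morgan's law: ¬(P ∨ Q ∨ R) ≡ ¬P ∧ ¬Q ∧ ¬R
¬(M ∨ T ∨ Z) = ¬M ∧ ¬T ∧ ¬Z

¬M ∧ ¬T ∧ ¬Z


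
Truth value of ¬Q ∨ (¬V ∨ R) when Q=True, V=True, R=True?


Q = True, V = True, R = True
Expression: ¬Q ∨ (¬V ∨ R)
Step 1: ¬V = NOT True = False
Step 2: ¬V ∨ R = False OR True = True
Step 3: ¬Q = NOT True = False
Step 4: (False) ∨ (True) = False OR True = True

True


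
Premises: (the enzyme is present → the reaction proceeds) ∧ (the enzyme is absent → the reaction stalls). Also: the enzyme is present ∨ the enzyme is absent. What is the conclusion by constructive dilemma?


Constructive dilemma: (P → Q) ∧ (R → S), P ∨ R ⊢ Q ∨ S
Premise 1: the enzyme is present → the reaction proceeds
Premise 2: the enzyme is absent → the reaction stalls
Premise 3: the enzyme is present ∨ the enzyme is absent
Case 1: Assuming the enzyme is present, then by Premise 1, the reaction proceeds.
Case 2: Assuming the enzyme is absent, then by Premise 2, the reaction stalls.
Since one of the enzyme is present or the enzyme is absent must hold, we get the reaction proceeds or the reaction stalls.

The reaction proceeds or the reaction stalls.


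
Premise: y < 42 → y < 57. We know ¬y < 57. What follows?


Modus tollens: P → Q, ¬Q ⊢ ¬P
P: y < 42
Q: y < 57
We have P → Q and Q is false.
By modus tollens, P must be false.

It is not the case that y < 42


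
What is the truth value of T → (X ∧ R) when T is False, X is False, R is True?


T = False, X = False, R = True
Step 1: X ∧ R = False AND True = False
Step 2: T → (False): false only when T=True and consequent=False.
Result: True

True


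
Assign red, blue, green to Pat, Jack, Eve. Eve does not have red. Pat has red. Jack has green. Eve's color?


From clues:
  Jack → green
  Pat → red
By elimination, Eve gets the remaining.

blue


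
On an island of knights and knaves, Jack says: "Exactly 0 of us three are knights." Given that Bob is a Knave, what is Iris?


Jack claims exactly 0 knights among Jack, Bob, Iris.
Given: Bob is a Knave.

Case 1: Jack is a Knight (tells truth)
  Then exactly 0 of the three are knights.
  Counting Jack, Bob: 1 knight(s) so far. Need -1 more → impossible.
Case 2: Jack is a Knave (lies)
  Then the count is NOT 0.
  If Iris = Knave, count = 0 = 0 → claim would be true, contradicts lie.
  If Iris = Knight, count = 1 ≠ 0 → lie confirmed ✓

Iris is a Knight.

Knight


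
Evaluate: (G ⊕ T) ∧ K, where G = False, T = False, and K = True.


G = False, T = False, K = True
Step 1: G ⊕ T = False XOR False = False
Step 2: False ∧ K = False AND True = False
XOR true when exactly one of G,T is true; then AND with K.

False


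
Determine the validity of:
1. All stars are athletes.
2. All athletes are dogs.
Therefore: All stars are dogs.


Premise 1: All stars are athletes.
Premise 2: All athletes are dogs.
Conclusion: All stars are dogs.
Barbara syllogism (AAA-1): All A are B, All B are C → All A are C.
Middle term (athletes) distributed in premise 2.

Valid


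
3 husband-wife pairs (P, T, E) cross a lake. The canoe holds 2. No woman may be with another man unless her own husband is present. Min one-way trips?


Label couples P, T, E (H = husband, W = wife).
Counting alone: 6 people, the canoe carries 2 and someone must bring it back, so each round trip nets at most +1 on the far side until the last crossing → at least 9 trips. The jealousy constraint makes 9 impossible; the shortest valid schedule has 11:
1. WP+WT →  (far: WP,WT; near: HP,HT,HE,WE)
2. WP ←       (far: WT; near: HP,HT,HE,WP,WE)
3. WP+WE →  (far: WP,WT,WE; near: HP,HT,HE)
4. WP ←       (far: WT,WE; near: HP,HT,HE,WP)
5. HT+HE →  (far: HT,WT,HE,WE; near: HP,WP)
6. HT+WT ←  (far: HE,WE; near: HP,WP,HT,WT)
7. HP+HT →  (far: HP,HT,HE,WE; near: WP,WT)
8. WE ←       (far: HP,HT,HE; near: WP,WT,WE)
9. WP+WT →  (far: HP,WP,HT,WT,HE; near: WE)
10. HE ←      (far: HP,WP,HT,WT; near: HE,WE)
11. HE+WE → (far: all six; near: empty)
In every state each wife is either with her husband or with no other man.
Minimum trips = 11

11


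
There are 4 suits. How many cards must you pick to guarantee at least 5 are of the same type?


Pigeonhole: to guarantee k in one of n categories, need (k-1)×n + 1.
k = 5, n = 4
Minimum = (5-1) × 4 + 1 = 4 × 4 + 1

17


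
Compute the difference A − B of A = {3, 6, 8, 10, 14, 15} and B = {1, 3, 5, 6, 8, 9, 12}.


A = {3, 6, 8, 10, 14, 15}
B = {1, 3, 5, 6, 8, 9, 12}
Operation: difference A − B
In A but not B: 10, 14, 15

{10, 14, 15}


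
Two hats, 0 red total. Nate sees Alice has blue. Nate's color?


Total red = 0, Alice = blue
Red accounted for: 0
Remaining for Nate: 0
Nate's hat is blue.

blue


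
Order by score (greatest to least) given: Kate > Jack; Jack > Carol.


Constraints: Kate > Jack; Jack > Carol
Method: at each step, the next-highest is the one remaining person who never appears on the smaller side of a constraint between remaining people.
  Step 1: remaining {Kate, Carol, Jack}; on the smaller side: {Carol, Jack} → Kate is next (Kate > Jack).
  Step 2: remaining {Carol, Jack}; on the smaller side: {Carol} → Jack is next (Jack > Carol).
  Step 3: only Carol remains → lowest.
Final ranking (highest to lowest):

Kate > Jack > Carol


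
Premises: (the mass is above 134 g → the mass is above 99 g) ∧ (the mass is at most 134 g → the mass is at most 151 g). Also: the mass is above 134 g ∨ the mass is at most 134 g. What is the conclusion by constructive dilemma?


Constructive dilemma: (P → Q) ∧ (R → S), P ∨ R ⊢ Q ∨ S
Premise 1: the mass is above 134 g → the mass is above 99 g
Premise 2: the mass is at most 134 g → the mass is at most 151 g
Premise 3: the mass is above 134 g ∨ the mass is at most 134 g
Case 1: Assuming the mass is above 134 g, then by Premise 1, the mass is above 99 g.
Case 2: Assuming the mass is at most 134 g, then by Premise 2, the mass is at most 151 g.
Since one of the mass is above 134 g or the mass is at most 134 g must hold, we get the mass is above 99 g or the mass is at most 151 g.

The mass is above 99 g or the mass is at most 151 g.


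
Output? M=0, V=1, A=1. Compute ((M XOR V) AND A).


M XOR V = 0^1 = 1
1 AND 1 = 1

1


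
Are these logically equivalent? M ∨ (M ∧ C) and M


Expression 1: M ∨ (M ∧ C)
Expression 2: M
Truth table (M C | Expr1 Expr2):
  T T |   T     T
  T F |   T     T
  F T |   F     F
  F F |   F     F
All 4 rows agree, so the expressions are logically equivalent.

Yes


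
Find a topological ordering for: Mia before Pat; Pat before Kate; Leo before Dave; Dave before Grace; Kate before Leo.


Constraints: Mia before Pat; Pat before Kate; Leo before Dave; Dave before Grace; Kate before Leo
Method: repeatedly schedule the remaining task that has no remaining task required before it.
  Step 1: remaining {Pat, Kate, Leo, Grace, Mia, Dave}; every task except Mia still has a predecessor pending → schedule Mia.
  Step 2: remaining {Pat, Kate, Leo, Grace, Dave}; every task except Pat still has a predecessor pending → schedule Pat.
  Step 3: remaining {Kate, Leo, Grace, Dave}; every task except Kate still has a predecessor pending → schedule Kate.
  Step 4: remaining {Leo, Grace, Dave}; every task except Leo still has a predecessor pending → schedule Leo.
  Step 5: remaining {Grace, Dave}; every task except Dave still has a predecessor pending → schedule Dave.
  Step 6: only Grace remains → schedule Grace.
Resulting order:

Mia → Pat → Kate → Leo → Dave → Grace


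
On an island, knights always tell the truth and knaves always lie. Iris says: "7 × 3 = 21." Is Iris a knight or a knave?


Statement: "7 × 3 = 21."
Actual: 7 × 3 = 21
Claimed: 21
Statement is TRUE → Iris tells the truth → Knight

Knight


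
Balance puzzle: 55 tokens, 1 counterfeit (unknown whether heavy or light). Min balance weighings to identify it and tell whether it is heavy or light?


Let n = 55. 110 possibilities (n tokens × lighter/heavier); each weighing has 3 outcomes.
Bound for k weighings: say the first weighing puts j tokens on each pan. If it tips, the 2j weighed tokens remain suspects (each with a known direction) and k-1 weighings give 3^(k-1) outcomes; 3^(k-1) is odd, so 2j ≤ 3^(k-1) - 1. If it balances, the n - 2j unweighed tokens remain with direction unknown: 2(n - 2j) ≤ 3^(k-1) - 1 by the same parity argument. Adding, n ≤ (3^(k-1) - 1) + (3^(k-1) - 1)/2 = (3^k - 3)/2, and the classical three-group strategy achieves this (3 tokens in 2 weighings, 12 in 3, 39 in 4, 120 in 5).
So we need the smallest k with (3^k - 3)/2 ≥ 55.
k = 4: (3^4 - 3)/2 = 39 < 55 ✗
k = 5: (3^5 - 3)/2 = 120 ≥ 55 ✓

5


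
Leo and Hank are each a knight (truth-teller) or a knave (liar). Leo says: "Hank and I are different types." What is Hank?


Leo says: "Hank and I are different types."
Case 1: Leo is a Knight (truth-teller)
  Statement is true → they ARE different → Hank is a Knave
Case 2: Leo is a Knave (liar)
  Statement is false → they are NOT different → Hank is a Knave
In both cases, Hank is a Knave.

Knave


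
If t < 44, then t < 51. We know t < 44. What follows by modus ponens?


Modus ponens: P → Q, P ⊢ Q
P: t < 44
Q: t < 51
We have P → Q and P is true.
By modus ponens, Q must be true.

t < 51


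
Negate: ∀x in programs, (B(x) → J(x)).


Original: ∀x (B(x) → J(x))
Rule: ¬∀→∃, ¬∃→∀, negate predicate.
Negation: ∃x (B(x) ∧ ¬J(x))

∃x (B(x) ∧ ¬J(x))


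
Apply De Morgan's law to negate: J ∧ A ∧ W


De Morgan's law: ¬(P ∧ Q ∧ R) ≡ ¬P ∨ ¬Q ∨ ¬R
¬(J ∧ A ∧ W) = ¬J ∨ ¬A ∨ ¬W

¬J ∨ ¬A ∨ ¬W


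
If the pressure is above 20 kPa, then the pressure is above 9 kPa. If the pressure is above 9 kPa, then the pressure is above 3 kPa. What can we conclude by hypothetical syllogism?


Hypothetical syllogism: P → Q, Q → R ⊢ P → R
Premise 1: the pressure is above 20 kPa → the pressure is above 9 kPa
Premise 2: the pressure is above 9 kPa → the pressure is above 3 kPa
Chain the implications: the middle term (the pressure is above 9 kPa) links the two.
Conclusion: If the pressure is above 20 kPa, then the pressure is above 3 kPa.

If the pressure is above 20 kPa, then the pressure is above 3 kPa.


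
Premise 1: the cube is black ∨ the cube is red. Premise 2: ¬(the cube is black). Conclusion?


Disjunctive syllogism: P ∨ Q, ¬P ⊢ Q
Disjunction: the cube is black ∨ the cube is red
We know it is not the case that the cube is black.
By disjunctive syllogism, the other disjunct must be true.

The cube is red


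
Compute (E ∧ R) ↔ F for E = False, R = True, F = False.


E = False, R = True, F = False
Step 1: E ∧ R = False AND True = False
Step 2: (False) ↔ F: true when both sides have same truth value.
Result: False ↔ False = True

True


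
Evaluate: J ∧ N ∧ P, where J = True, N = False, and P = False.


J = True, N = False, P = False
Step 1: J ∧ N = True AND False = False
Step 2: (False) ∧ P = (False) AND False = False
AND is true only when ALL operands are true.

False


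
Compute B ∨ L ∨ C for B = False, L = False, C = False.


B = False, L = False, C = False
Step 1: B ∨ L = False OR False = False
Step 2: False ∨ C = False OR False = False
OR is true when at least one operand is true.

False


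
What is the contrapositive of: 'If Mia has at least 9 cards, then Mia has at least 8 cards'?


Original: If Mia has at least 9 cards, then Mia has at least 8 cards
Contrapositive: If ¬Q, then ¬P
Negate Q: not (Mia has at least 8 cards)
Negate P: not (Mia has at least 9 cards)

If not (Mia has at least 8 cards), then not (Mia has at least 9 cards).


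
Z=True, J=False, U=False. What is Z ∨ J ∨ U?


Z = True, J = False, U = False
Expression: Z ∨ J ∨ U
Step 1: Z ∨ J = True OR False = True
Step 2: (True) ∨ U = True OR False = True

True


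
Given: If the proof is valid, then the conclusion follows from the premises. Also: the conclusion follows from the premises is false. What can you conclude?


Modus tollens: P → Q, ¬Q ⊢ ¬P
P: the proof is valid
Q: the conclusion follows from the premises
We have P → Q and Q is false.
By modus tollens, P must be false.

It is not the case that the proof is valid


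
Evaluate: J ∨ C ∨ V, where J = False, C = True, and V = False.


J = False, C = True, V = False
Step 1: J ∨ C = False OR True = True
Step 2: True ∨ V = True OR False = True
OR is true when at least one operand is true.

True


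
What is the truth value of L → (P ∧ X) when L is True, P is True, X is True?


L = True, P = True, X = True
Step 1: P ∧ X = True AND True = True
Step 2: L → (True): false only when L=True and consequent=False.
Result: True

True


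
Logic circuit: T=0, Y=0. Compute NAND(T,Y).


T AND Y = 0
NOT(0) = 1

1


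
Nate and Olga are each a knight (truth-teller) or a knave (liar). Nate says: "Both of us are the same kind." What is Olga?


Nate says: "Both of us are the same kind."
Case 1: Nate is a Knight (truth-teller)
  Statement is true → they ARE the same → Olga is also a Knight
Case 2: Nate is a Knave (liar)
  Statement is false → they are NOT the same → Olga is a Knight
In both cases, Olga is a Knight.

Knight


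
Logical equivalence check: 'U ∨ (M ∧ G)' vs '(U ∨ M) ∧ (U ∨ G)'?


Expression 1: U ∨ (M ∧ G)
Expression 2: (U ∨ M) ∧ (U ∨ G)
Truth table (U M G | Expr1 Expr2):
  T T T |   T     T
  T T F |   T     T
  T F T |   T     T
  T F F |   T     T
  F T T |   T     T
  F T F |   F     F
  F F T |   F     F
  F F F |   F     F
All 8 rows agree, so the expressions are logically equivalent.

Yes


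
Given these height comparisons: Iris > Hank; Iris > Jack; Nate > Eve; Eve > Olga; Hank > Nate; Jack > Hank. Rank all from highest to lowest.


Constraints: Iris > Hank; Iris > Jack; Nate > Eve; Eve > Olga; Hank > Nate; Jack > Hank
Method: at each step, the next-highest is the one remaining person who never appears on the smaller side of a constraint between remaining people.
  Step 1: remaining {Eve, Nate, Jack, Iris, Olga, Hank}; on the smaller side: {Eve, Nate, Jack, Olga, Hank} → Iris is next (Iris > Hank; Iris > Jack).
  Step 2: remaining {Eve, Nate, Jack, Olga, Hank}; on the smaller side: {Eve, Nate, Olga, Hank} → Jack is next (Jack > Hank).
  Step 3: remaining {Eve, Nate, Olga, Hank}; on the smaller side: {Eve, Nate, Olga} → Hank is next (Hank > Nate).
  Step 4: remaining {Eve, Nate, Olga}; on the smaller side: {Eve, Olga} → Nate is next (Nate > Eve).
  Step 5: remaining {Eve, Olga}; on the smaller side: {Olga} → Eve is next (Eve > Olga).
  Step 6: only Olga remains → lowest.
Final ranking (highest to lowest):

Iris > Jack > Hank > Nate > Eve > Olga


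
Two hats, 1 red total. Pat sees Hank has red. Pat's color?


Total red = 1, Hank = red
Red accounted for: 1
Remaining for Pat: 0
Pat's hat is blue.

blue


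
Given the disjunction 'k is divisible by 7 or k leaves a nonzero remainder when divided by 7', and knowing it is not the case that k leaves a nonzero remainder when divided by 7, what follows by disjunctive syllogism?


Disjunctive syllogism: P ∨ Q, ¬P ⊢ Q
Disjunction: k is divisible by 7 ∨ k leaves a nonzero remainder when divided by 7
We know it is not the case that k leaves a nonzero remainder when divided by 7.
By disjunctive syllogism, the other disjunct must be true.

k is divisible by 7


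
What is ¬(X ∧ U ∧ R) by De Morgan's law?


De Morgan's law: ¬(P ∧ Q ∧ R) ≡ ¬P ∨ ¬Q ∨ ¬R
¬(X ∧ U ∧ R) = ¬X ∨ ¬U ∨ ¬R

¬X ∨ ¬U ∨ ¬R


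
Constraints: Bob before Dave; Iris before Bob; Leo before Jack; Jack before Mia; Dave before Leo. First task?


Constraints: Bob before Dave; Iris before Bob; Leo before Jack; Jack before Mia; Dave before Leo
The first task can have nothing scheduled before it, so it must never appear on the right of a 'before'.
Tasks appearing after some 'before': Dave, Bob, Jack, Mia, Leo.
The only task not in that list is Iris → it is first.

Iris
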